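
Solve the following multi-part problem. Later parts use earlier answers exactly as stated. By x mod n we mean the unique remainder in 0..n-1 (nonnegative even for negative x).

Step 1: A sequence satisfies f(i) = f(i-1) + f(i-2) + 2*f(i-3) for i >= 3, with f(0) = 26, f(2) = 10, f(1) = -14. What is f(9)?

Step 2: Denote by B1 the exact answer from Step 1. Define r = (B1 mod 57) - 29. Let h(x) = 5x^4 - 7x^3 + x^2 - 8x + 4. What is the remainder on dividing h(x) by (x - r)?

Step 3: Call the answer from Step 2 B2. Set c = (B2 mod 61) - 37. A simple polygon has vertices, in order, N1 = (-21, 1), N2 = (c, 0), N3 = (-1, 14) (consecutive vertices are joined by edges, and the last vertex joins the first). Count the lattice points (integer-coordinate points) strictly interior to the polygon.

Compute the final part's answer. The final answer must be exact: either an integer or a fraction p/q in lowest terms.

Step 1: f(3) = 1*(10) + 1*(-14) + 2*(26) = 48; iterating: f(3)=48, f(4)=30, f(5)=98, f(6)=224, f(7)=382, f(8)=802, f(9)=1632; answer 1632
Step 2: B1 = 1632; r = 7; remainder = value at the root: 5*(7)^4 - 7*(7)^3 + 1*(7)^2 - 8*(7)^1 + 4 = (12005) + (-2401) + (49) + (-56) + (4) = 9601; answer 9601
Step 3: B2 = 9601; c = -13; cross terms: (-21*0 - -13*1)=13, (-13*14 - -1*0)=-182, (-1*1 - -21*14)=293; twice the area = |124| = 124; area = 62; boundary points = 1 + 2 + 1 = 4; strictly interior points = area - boundary/2 + 1 = 61; answer 61

61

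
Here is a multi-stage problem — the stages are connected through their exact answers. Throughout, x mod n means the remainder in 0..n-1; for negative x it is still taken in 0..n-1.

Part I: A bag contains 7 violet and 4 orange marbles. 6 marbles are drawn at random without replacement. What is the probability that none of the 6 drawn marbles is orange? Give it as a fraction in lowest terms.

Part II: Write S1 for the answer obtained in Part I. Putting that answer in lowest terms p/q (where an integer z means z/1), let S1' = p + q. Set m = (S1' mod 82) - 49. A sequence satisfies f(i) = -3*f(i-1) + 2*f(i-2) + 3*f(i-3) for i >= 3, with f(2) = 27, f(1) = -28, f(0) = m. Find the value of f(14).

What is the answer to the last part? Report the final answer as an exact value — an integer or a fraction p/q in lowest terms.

Part I: total draws C(11,6) = 462; favorable C(7,6) = 7; P = 1/66; answer 1/66
Part II: S1 = 1/66; threaded value p + q = 67; m = 18; f(3) = -3*(27) + 2*(-28) + 3*(18) = -83; iterating: f(3)=-83, f(4)=219, f(5)=-742, f(6)=2415, f(7)=-8072, f(8)=26820, f(9)=-89359, f(10)=297501, f(11)=-990761, f(12)=3299208, f(13)=-10986643, f(14)=36586062; answer 36586062

36586062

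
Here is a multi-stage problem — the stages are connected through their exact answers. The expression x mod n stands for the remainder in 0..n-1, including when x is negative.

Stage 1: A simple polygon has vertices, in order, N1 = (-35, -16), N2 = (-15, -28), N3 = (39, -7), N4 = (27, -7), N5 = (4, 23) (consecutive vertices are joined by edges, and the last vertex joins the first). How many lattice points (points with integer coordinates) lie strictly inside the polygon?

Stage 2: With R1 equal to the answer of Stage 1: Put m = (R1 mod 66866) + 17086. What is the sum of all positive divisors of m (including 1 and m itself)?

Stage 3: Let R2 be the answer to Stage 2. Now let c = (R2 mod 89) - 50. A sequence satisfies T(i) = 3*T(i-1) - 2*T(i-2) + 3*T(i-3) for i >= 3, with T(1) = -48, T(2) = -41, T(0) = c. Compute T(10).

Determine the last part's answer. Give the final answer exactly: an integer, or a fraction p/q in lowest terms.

18280

Stage 1: cross terms: (-35*-28 - -15*-16)=740, (-15*-7 - 39*-28)=1197, (39*-7 - 27*-7)=-84, (27*23 - 4*-7)=649, (4*-16 - -35*23)=741; twice the area = |3243| = 3243; area = 3243/2; boundary points = 4 + 3 + 12 + 1 + 39 = 59; strictly interior points = area - boundary/2 + 1 = 1593; answer 1593
Stage 2: R1 = 1593; m = 18679; 18679 is prime, so its only divisors are 1 and 18679; sigma = 1 + 18679 = 18680; answer 18680
Stage 3: R2 = 18680; c = 29; T(3) = 3*(-41) - 2*(-48) + 3*(29) = 60; iterating: T(3)=60, T(4)=118, T(5)=111, T(6)=277, T(7)=963, T(8)=2668, T(9)=6909, T(10)=18280; answer 18280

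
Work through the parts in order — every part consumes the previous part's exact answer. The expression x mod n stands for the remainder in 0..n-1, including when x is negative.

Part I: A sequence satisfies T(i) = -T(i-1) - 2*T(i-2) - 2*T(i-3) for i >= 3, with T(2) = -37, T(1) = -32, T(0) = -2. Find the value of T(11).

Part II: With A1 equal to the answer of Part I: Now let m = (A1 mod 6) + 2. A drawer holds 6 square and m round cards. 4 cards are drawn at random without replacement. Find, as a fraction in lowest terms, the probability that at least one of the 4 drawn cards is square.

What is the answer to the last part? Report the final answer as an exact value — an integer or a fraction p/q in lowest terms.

Part I: T(3) = -1*(-37) - 2*(-32) - 2*(-2) = 105; iterating: T(3)=105, T(4)=33, T(5)=-169, T(6)=-107, T(7)=379, T(8)=173, T(9)=-717, T(10)=-387, T(11)=1475; answer 1475
Part II: A1 = 1475; m = 7; total draws C(13,4) = 715; complement C(7,4) = 35; favorable 715 - 35 = 680; P = 136/143; answer 136/143

136/143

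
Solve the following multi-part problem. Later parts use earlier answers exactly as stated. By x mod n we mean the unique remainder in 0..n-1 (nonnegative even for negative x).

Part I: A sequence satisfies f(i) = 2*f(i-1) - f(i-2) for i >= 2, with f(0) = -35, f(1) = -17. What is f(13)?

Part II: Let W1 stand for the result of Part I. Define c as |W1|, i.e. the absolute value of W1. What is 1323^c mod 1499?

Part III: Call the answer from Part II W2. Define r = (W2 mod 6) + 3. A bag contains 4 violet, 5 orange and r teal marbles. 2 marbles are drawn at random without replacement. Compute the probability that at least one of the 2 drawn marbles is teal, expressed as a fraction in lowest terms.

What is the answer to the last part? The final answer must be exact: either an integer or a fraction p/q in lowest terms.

Part I: f(2) = 2*(-17) - 1*(-35) = 1; iterating: f(2)=1, f(3)=19, f(4)=37, f(5)=55, f(6)=73, f(7)=91, f(8)=109, f(9)=127, f(10)=145, f(11)=163, f(12)=181, f(13)=199; answer 199
Part II: W1 = 199; c = 199; squarings mod 1499: 1323^1=1323, 1323^2=996, 1323^4=1177, 1323^8=253, 1323^16=1051, 1323^32=1337, 1323^64=761, 1323^128=507; 1323^199 = 1323^1 * 1323^2 * 1323^4 * 1323^64 * 1323^128 = 1409 (mod 1499); answer 1409
Part III: W2 = 1409; r = 8; total draws C(17,2) = 136; complement C(9,2) = 36; favorable 136 - 36 = 100; P = 25/34; answer 25/34

25/34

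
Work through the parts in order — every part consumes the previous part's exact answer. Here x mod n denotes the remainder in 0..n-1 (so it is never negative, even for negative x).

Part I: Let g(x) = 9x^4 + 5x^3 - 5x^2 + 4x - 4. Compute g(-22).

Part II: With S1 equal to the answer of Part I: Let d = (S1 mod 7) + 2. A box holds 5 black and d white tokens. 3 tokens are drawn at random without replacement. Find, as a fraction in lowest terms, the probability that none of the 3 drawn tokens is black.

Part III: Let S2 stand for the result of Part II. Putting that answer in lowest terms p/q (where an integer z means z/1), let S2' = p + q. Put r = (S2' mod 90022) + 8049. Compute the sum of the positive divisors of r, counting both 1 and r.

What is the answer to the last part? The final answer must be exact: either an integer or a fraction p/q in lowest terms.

26257

Part I: 9*(-22)^4 + 5*(-22)^3 - 5*(-22)^2 + 4*(-22)^1 - 4 = (2108304) + (-53240) + (-2420) + (-88) + (-4) = 2052552; answer 2052552
Part II: S1 = 2052552; d = 7; total draws C(12,3) = 220; favorable C(7,3) = 35; P = 7/44; answer 7/44
Part III: S2 = 7/44; threaded value p + q = 51; r = 8100; 8100 = 2^2 * 3^4 * 5^2; sigma = (1 + 2 + 4) * (1 + 3 + 9 + 27 + 81) * (1 + 5 + 25) = 7 * 121 * 31 = 26257; answer 26257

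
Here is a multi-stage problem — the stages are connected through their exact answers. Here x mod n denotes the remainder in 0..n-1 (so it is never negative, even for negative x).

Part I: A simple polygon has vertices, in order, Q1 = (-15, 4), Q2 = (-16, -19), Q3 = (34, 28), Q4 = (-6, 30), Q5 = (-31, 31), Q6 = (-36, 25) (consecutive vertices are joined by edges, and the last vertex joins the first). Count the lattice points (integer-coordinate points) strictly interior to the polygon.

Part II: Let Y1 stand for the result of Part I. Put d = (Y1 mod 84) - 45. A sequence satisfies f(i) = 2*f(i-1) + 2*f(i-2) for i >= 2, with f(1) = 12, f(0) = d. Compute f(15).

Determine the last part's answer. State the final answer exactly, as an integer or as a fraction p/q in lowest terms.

-20573696

Part I: cross terms: (-15*-19 - -16*4)=349, (-16*28 - 34*-19)=198, (34*30 - -6*28)=1188, (-6*31 - -31*30)=744, (-31*25 - -36*31)=341, (-36*4 - -15*25)=231; twice the area = |3051| = 3051; area = 3051/2; boundary points = 1 + 1 + 2 + 1 + 1 + 21 = 27; strictly interior points = area - boundary/2 + 1 = 1513; answer 1513
Part II: Y1 = 1513; d = -44; f(2) = 2*(12) + 2*(-44) = -64; iterating: f(2)=-64, f(3)=-104, f(4)=-336, f(5)=-880, f(6)=-2432, f(7)=-6624, f(8)=-18112, f(9)=-49472, f(10)=-135168, f(11)=-369280, f(12)=-1008896, f(13)=-2756352, f(14)=-7530496, f(15)=-20573696; answer -20573696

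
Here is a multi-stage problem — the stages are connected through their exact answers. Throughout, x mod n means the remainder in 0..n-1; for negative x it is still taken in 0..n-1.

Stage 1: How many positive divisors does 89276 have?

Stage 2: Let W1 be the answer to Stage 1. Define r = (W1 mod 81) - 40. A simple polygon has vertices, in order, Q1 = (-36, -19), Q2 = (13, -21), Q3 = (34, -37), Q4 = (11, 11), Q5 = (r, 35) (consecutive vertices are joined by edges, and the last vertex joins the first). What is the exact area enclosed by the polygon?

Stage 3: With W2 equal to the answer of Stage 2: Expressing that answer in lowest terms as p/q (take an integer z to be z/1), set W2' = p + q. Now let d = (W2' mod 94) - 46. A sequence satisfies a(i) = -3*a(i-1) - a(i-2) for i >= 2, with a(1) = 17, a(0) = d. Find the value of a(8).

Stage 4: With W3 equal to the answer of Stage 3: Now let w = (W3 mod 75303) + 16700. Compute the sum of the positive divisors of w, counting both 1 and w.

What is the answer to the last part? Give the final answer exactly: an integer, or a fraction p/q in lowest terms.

Stage 1: 89276 = 2^2 * 11 * 2029; number of divisors = (2+1) * (1+1) * (1+1) = 12; answer 12
Stage 2: W1 = 12; r = -28; cross terms: (-36*-21 - 13*-19)=1003, (13*-37 - 34*-21)=233, (34*11 - 11*-37)=781, (11*35 - -28*11)=693, (-28*-19 - -36*35)=1792; twice the area = |4502| = 4502; area = 2251; answer 2251
Stage 3: W2 = 2251; threaded value p + q = 2252; d = 44; a(2) = -3*(17) - 1*(44) = -95; iterating: a(2)=-95, a(3)=268, a(4)=-709, a(5)=1859, a(6)=-4868, a(7)=12745, a(8)=-33367; answer -33367
Stage 4: W3 = -33367; w = 58636; 58636 = 2^2 * 107 * 137; sigma = (1 + 2 + 4) * (1 + 107) * (1 + 137) = 7 * 108 * 138 = 104328; answer 104328

104328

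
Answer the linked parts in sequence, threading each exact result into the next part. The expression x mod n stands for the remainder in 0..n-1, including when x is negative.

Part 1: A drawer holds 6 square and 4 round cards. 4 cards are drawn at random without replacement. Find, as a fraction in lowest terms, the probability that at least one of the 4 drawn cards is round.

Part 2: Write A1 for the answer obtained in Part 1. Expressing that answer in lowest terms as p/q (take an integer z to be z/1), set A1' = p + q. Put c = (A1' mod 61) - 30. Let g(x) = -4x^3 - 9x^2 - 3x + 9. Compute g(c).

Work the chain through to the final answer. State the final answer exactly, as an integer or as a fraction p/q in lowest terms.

Part 1: total draws C(10,4) = 210; complement C(6,4) = 15; favorable 210 - 15 = 195; P = 13/14; answer 13/14
Part 2: A1 = 13/14; threaded value p + q = 27; c = -3; -4*(-3)^3 - 9*(-3)^2 - 3*(-3)^1 + 9 = (108) + (-81) + (9) + (9) = 45; answer 45

45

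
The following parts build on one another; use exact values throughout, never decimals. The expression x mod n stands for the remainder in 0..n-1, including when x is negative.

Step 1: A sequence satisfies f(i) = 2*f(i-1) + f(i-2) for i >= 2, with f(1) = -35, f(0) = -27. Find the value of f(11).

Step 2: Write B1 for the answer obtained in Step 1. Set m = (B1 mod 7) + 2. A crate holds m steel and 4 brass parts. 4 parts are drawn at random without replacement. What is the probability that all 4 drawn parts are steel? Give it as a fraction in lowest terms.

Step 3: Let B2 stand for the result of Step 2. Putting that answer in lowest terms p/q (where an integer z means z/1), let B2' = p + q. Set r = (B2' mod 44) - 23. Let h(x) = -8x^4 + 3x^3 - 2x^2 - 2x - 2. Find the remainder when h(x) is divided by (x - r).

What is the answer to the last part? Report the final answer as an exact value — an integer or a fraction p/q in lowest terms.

Step 1: f(2) = 2*(-35) + 1*(-27) = -97; iterating: f(2)=-97, f(3)=-229, f(4)=-555, f(5)=-1339, f(6)=-3233, f(7)=-7805, f(8)=-18843, f(9)=-45491, f(10)=-109825, f(11)=-265141; answer -265141
Step 2: B1 = -265141; m = 7; total draws C(11,4) = 330; favorable C(7,4) = 35; P = 7/66; answer 7/66
Step 3: B2 = 7/66; threaded value p + q = 73; r = 6; remainder = value at the root: -8*(6)^4 + 3*(6)^3 - 2*(6)^2 - 2*(6)^1 - 2 = (-10368) + (648) + (-72) + (-12) + (-2) = -9806; answer -9806

-9806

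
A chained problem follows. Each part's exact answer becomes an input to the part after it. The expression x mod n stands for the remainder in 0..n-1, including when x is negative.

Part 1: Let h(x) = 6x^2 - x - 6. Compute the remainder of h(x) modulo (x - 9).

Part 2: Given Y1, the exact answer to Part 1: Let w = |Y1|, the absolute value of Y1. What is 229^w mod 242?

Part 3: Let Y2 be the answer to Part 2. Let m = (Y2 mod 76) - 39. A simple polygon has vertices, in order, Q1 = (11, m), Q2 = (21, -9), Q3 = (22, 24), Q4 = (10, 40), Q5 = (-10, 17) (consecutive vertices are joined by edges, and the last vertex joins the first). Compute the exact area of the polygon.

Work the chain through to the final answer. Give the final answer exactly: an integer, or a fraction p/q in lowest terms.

596

Part 1: remainder = value at the root: 6*(9)^2 - 1*(9)^1 - 6 = (486) + (-9) + (-6) = 471; answer 471
Part 2: Y1 = 471; w = 471; squarings mod 242: 229^1=229, 229^2=169, 229^4=5, 229^8=25, 229^16=141, 229^32=37, 229^64=159, 229^128=113, 229^256=185; 229^471 = 229^1 * 229^2 * 229^4 * 229^16 * 229^64 * 229^128 * 229^256 = 53 (mod 242); answer 53
Part 3: Y2 = 53; m = 14; cross terms: (11*-9 - 21*14)=-393, (21*24 - 22*-9)=702, (22*40 - 10*24)=640, (10*17 - -10*40)=570, (-10*14 - 11*17)=-327; twice the area = |1192| = 1192; area = 596; answer 596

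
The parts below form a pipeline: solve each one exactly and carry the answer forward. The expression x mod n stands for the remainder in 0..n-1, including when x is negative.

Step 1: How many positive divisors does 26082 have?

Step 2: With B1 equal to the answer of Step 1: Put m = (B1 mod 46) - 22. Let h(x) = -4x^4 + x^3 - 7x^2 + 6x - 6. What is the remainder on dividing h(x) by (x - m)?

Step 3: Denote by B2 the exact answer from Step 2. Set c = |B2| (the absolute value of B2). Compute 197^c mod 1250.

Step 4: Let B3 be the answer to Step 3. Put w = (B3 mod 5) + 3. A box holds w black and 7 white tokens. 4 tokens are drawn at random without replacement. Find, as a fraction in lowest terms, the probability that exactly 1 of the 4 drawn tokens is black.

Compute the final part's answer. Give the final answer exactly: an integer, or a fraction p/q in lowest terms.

35/143

Step 1: 26082 = 2 * 3^4 * 7 * 23; number of divisors = (1+1) * (4+1) * (1+1) * (1+1) = 40; answer 40
Step 2: B1 = 40; m = 18; remainder = value at the root: -4*(18)^4 + 1*(18)^3 - 7*(18)^2 + 6*(18)^1 - 6 = (-419904) + (5832) + (-2268) + (108) + (-6) = -416238; answer -416238
Step 3: B2 = -416238; c = 416238; squarings mod 1250: 197^1=197, 197^2=59, 197^4=981, 197^8=1111, 197^16=571, 197^32=1041, 197^64=1181, 197^128=1011, 197^256=871, 197^512=1141, 197^1024=631, 197^2048=661, 197^4096=671, 197^8192=241, 197^16384=581, 197^32768=61, 197^65536=1221, 197^131072=841, 197^262144=1031; 197^416238 = 197^2 * 197^4 * 197^8 * 197^32 * 197^64 * 197^128 * 197^256 * 197^2048 * 197^4096 * 197^16384 * 197^131072 * 197^262144 = 539 (mod 1250); answer 539
Step 4: B3 = 539; w = 7; total draws C(14,4) = 1001; favorable C(7,1)*C(7,3) = 245; P = 35/143; answer 35/143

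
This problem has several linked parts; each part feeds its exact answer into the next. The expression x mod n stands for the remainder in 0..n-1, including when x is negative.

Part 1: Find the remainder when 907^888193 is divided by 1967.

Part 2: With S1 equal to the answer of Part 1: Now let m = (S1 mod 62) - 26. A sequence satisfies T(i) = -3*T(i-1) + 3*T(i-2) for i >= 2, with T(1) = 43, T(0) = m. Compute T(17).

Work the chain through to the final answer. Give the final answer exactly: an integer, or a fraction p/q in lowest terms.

24265484523

Part 1: squarings mod 1967: 907^1=907, 907^2=443, 907^4=1516, 907^8=800, 907^16=725, 907^32=436, 907^64=1264, 907^128=492, 907^256=123, 907^512=1360, 907^1024=620, 907^2048=835, 907^4096=907, 907^8192=443, 907^16384=1516, 907^32768=800, 907^65536=725, 907^131072=436, 907^262144=1264, 907^524288=492; 907^888193 = 907^1 * 907^128 * 907^256 * 907^1024 * 907^2048 * 907^32768 * 907^65536 * 907^262144 * 907^524288 = 928 (mod 1967); answer 928
Part 2: S1 = 928; m = 34; T(2) = -3*(43) + 3*(34) = -27; iterating: T(2)=-27, T(3)=210, T(4)=-711, T(5)=2763, T(6)=-10422, T(7)=39555, T(8)=-149931, T(9)=568458, T(10)=-2155167, T(11)=8170875, T(12)=-30978126, T(13)=117447003, T(14)=-445275387, T(15)=1688167170, T(16)=-6400327671, T(17)=24265484523; answer 24265484523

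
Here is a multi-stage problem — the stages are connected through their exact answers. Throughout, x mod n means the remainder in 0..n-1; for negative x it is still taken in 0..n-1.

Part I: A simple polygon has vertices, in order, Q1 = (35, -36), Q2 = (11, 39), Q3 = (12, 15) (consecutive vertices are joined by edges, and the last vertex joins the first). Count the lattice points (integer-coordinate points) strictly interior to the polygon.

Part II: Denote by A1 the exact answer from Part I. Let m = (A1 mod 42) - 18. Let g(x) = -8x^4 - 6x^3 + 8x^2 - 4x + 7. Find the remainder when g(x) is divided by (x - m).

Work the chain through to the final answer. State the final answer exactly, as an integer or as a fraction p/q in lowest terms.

-1607963

Part I: cross terms: (35*39 - 11*-36)=1761, (11*15 - 12*39)=-303, (12*-36 - 35*15)=-957; twice the area = |501| = 501; area = 501/2; boundary points = 3 + 1 + 1 = 5; strictly interior points = area - boundary/2 + 1 = 249; answer 249
Part II: A1 = 249; m = 21; remainder = value at the root: -8*(21)^4 - 6*(21)^3 + 8*(21)^2 - 4*(21)^1 + 7 = (-1555848) + (-55566) + (3528) + (-84) + (7) = -1607963; answer -1607963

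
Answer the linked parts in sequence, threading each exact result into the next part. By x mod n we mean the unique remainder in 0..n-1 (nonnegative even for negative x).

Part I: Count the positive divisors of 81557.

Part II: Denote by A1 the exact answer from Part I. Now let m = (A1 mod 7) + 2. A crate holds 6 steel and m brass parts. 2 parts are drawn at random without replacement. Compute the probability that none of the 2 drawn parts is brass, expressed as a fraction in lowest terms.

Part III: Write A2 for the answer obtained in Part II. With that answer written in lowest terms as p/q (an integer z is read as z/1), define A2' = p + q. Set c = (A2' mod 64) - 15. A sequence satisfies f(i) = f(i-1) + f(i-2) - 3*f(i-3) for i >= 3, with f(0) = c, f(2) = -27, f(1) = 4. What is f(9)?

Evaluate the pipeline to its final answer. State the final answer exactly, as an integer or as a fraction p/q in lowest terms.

Part I: 81557 = 7 * 61 * 191; number of divisors = (1+1) * (1+1) * (1+1) = 8; answer 8
Part II: A1 = 8; m = 3; total draws C(9,2) = 36; favorable C(6,2) = 15; P = 5/12; answer 5/12
Part III: A2 = 5/12; threaded value p + q = 17; c = 2; f(3) = 1*(-27) + 1*(4) - 3*(2) = -29; iterating: f(3)=-29, f(4)=-68, f(5)=-16, f(6)=3, f(7)=191, f(8)=242, f(9)=424; answer 424

424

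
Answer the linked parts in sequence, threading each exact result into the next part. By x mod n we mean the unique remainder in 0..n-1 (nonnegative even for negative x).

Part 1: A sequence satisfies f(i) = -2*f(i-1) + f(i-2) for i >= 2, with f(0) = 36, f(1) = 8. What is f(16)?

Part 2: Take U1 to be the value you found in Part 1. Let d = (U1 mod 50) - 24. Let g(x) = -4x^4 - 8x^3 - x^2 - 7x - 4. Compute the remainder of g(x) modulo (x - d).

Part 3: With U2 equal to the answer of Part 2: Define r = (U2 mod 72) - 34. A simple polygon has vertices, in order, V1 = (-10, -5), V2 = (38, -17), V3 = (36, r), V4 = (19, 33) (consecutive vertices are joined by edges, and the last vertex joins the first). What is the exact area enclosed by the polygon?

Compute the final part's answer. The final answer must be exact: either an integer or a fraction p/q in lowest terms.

2661/2

Part 1: f(2) = -2*(8) + 1*(36) = 20; iterating: f(2)=20, f(3)=-32, f(4)=84, f(5)=-200, f(6)=484, f(7)=-1168, f(8)=2820, f(9)=-6808, f(10)=16436, f(11)=-39680, f(12)=95796, f(13)=-231272, f(14)=558340, f(15)=-1347952, f(16)=3254244; answer 3254244
Part 2: U1 = 3254244; d = 20; remainder = value at the root: -4*(20)^4 - 8*(20)^3 - 1*(20)^2 - 7*(20)^1 - 4 = (-640000) + (-64000) + (-400) + (-140) + (-4) = -704544; answer -704544
Part 3: U2 = -704544; r = 14; cross terms: (-10*-17 - 38*-5)=360, (38*14 - 36*-17)=1144, (36*33 - 19*14)=922, (19*-5 - -10*33)=235; twice the area = |2661| = 2661; area = 2661/2; answer 2661/2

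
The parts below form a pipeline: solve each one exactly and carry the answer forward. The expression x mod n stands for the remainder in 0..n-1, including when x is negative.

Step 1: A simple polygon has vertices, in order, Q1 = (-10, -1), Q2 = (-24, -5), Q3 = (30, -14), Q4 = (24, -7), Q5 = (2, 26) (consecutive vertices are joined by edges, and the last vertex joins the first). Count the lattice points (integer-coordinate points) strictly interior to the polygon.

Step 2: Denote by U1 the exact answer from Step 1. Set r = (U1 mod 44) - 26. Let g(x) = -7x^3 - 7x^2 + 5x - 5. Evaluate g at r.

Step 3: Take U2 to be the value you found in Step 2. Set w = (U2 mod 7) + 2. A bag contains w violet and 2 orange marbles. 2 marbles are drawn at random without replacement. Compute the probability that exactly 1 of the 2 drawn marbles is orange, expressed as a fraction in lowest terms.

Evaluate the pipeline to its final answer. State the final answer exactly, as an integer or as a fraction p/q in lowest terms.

7/18

Step 1: cross terms: (-10*-5 - -24*-1)=26, (-24*-14 - 30*-5)=486, (30*-7 - 24*-14)=126, (24*26 - 2*-7)=638, (2*-1 - -10*26)=258; twice the area = |1534| = 1534; area = 767; boundary points = 2 + 9 + 1 + 11 + 3 = 26; strictly interior points = area - boundary/2 + 1 = 755; answer 755
Step 2: U1 = 755; r = -19; -7*(-19)^3 - 7*(-19)^2 + 5*(-19)^1 - 5 = (48013) + (-2527) + (-95) + (-5) = 45386; answer 45386
Step 3: U2 = 45386; w = 7; total draws C(9,2) = 36; favorable C(2,1)*C(7,1) = 14; P = 7/18; answer 7/18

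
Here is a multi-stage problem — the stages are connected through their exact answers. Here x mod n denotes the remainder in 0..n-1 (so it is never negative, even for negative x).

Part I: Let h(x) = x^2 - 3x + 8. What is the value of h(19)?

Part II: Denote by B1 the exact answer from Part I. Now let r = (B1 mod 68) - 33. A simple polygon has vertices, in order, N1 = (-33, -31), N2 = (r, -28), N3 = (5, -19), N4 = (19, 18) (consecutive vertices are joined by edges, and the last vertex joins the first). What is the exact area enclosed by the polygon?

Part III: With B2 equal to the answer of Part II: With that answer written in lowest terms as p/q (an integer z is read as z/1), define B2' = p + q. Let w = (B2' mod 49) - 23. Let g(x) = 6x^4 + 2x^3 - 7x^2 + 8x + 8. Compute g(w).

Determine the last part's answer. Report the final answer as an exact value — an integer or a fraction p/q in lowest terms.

Part I: 1*(19)^2 - 3*(19)^1 + 8 = (361) + (-57) + (8) = 312; answer 312
Part II: B1 = 312; r = 7; cross terms: (-33*-28 - 7*-31)=1141, (7*-19 - 5*-28)=7, (5*18 - 19*-19)=451, (19*-31 - -33*18)=5; twice the area = |1604| = 1604; area = 802; answer 802
Part III: B2 = 802; threaded value p + q = 803; w = -4; 6*(-4)^4 + 2*(-4)^3 - 7*(-4)^2 + 8*(-4)^1 + 8 = (1536) + (-128) + (-112) + (-32) + (8) = 1272; answer 1272

1272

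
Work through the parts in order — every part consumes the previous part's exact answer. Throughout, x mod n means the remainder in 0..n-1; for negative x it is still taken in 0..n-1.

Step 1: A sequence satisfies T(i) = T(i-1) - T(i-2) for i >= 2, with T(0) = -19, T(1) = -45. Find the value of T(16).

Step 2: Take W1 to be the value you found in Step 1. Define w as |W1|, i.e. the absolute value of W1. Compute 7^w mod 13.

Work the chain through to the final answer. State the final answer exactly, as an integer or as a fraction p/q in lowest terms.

8

Step 1: T(2) = 1*(-45) - 1*(-19) = -26; iterating: T(2)=-26, T(3)=19, T(4)=45, T(5)=26, T(6)=-19, T(7)=-45, T(8)=-26, T(9)=19, T(10)=45, T(11)=26, T(12)=-19, T(13)=-45, T(14)=-26, T(15)=19, T(16)=45; answer 45
Step 2: W1 = 45; w = 45; squarings mod 13: 7^1=7, 7^2=10, 7^4=9, 7^8=3, 7^16=9, 7^32=3; 7^45 = 7^1 * 7^4 * 7^8 * 7^32 = 8 (mod 13); answer 8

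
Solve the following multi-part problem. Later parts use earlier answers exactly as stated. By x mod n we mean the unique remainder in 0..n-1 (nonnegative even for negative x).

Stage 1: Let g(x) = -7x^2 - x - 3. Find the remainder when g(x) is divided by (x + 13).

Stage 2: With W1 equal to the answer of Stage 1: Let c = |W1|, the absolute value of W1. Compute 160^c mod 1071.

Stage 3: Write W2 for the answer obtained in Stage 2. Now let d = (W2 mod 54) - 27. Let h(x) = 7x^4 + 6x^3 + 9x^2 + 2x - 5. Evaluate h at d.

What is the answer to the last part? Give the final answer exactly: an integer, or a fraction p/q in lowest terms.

Stage 1: remainder = value at the root: -7*(-13)^2 - 1*(-13)^1 - 3 = (-1183) + (13) + (-3) = -1173; answer -1173
Stage 2: W1 = -1173; c = 1173; squarings mod 1071: 160^1=160, 160^2=967, 160^4=106, 160^8=526, 160^16=358, 160^32=715, 160^64=358, 160^128=715, 160^256=358, 160^512=715, 160^1024=358; 160^1173 = 160^1 * 160^4 * 160^16 * 160^128 * 160^1024 = 181 (mod 1071); answer 181
Stage 3: W2 = 181; d = -8; 7*(-8)^4 + 6*(-8)^3 + 9*(-8)^2 + 2*(-8)^1 - 5 = (28672) + (-3072) + (576) + (-16) + (-5) = 26155; answer 26155

26155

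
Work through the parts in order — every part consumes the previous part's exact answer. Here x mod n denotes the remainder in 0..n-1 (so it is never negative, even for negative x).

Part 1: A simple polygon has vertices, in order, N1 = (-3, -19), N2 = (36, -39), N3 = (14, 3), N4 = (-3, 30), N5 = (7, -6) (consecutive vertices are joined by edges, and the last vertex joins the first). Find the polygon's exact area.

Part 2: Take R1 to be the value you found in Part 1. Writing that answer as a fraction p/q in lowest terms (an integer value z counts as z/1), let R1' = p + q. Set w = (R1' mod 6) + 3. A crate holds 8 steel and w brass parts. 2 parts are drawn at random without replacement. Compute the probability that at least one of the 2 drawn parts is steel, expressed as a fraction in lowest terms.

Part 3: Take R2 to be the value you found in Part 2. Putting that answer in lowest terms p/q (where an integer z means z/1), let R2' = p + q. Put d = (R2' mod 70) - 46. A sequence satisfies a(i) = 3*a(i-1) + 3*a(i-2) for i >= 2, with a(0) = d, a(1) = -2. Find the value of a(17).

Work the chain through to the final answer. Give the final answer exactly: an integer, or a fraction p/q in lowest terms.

Part 1: cross terms: (-3*-39 - 36*-19)=801, (36*3 - 14*-39)=654, (14*30 - -3*3)=429, (-3*-6 - 7*30)=-192, (7*-19 - -3*-6)=-151; twice the area = |1541| = 1541; area = 1541/2; answer 1541/2
Part 2: R1 = 1541/2; threaded value p + q = 1543; w = 4; total draws C(12,2) = 66; complement C(4,2) = 6; favorable 66 - 6 = 60; P = 10/11; answer 10/11
Part 3: R2 = 10/11; threaded value p + q = 21; d = -25; a(2) = 3*(-2) + 3*(-25) = -81; iterating: a(2)=-81, a(3)=-249, a(4)=-990, a(5)=-3717, a(6)=-14121, a(7)=-53514, a(8)=-202905, a(9)=-769257, a(10)=-2916486, a(11)=-11057229, a(12)=-41921145, a(13)=-158935122, a(14)=-602568801, a(15)=-2284511769, a(16)=-8661241710, a(17)=-32837260437; answer -32837260437

-32837260437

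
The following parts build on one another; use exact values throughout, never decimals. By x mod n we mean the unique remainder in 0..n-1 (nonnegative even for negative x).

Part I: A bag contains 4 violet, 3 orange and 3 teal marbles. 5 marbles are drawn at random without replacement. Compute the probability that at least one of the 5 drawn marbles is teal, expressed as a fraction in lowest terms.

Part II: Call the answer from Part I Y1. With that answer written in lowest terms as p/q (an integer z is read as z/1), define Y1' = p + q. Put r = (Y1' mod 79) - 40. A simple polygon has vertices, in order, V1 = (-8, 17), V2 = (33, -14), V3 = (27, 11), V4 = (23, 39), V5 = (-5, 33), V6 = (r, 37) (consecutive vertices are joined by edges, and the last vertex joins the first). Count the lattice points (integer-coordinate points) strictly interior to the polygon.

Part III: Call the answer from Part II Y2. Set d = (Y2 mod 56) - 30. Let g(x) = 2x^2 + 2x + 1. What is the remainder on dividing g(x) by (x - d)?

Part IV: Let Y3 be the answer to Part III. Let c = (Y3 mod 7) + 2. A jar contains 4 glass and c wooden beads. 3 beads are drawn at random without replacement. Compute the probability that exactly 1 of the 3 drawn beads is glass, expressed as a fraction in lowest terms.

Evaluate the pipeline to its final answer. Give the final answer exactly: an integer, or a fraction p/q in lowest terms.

1/2

Part I: total draws C(10,5) = 252; complement C(7,5) = 21; favorable 252 - 21 = 231; P = 11/12; answer 11/12
Part II: Y1 = 11/12; threaded value p + q = 23; r = -17; cross terms: (-8*-14 - 33*17)=-449, (33*11 - 27*-14)=741, (27*39 - 23*11)=800, (23*33 - -5*39)=954, (-5*37 - -17*33)=376, (-17*17 - -8*37)=7; twice the area = |2429| = 2429; area = 2429/2; boundary points = 1 + 1 + 4 + 2 + 4 + 1 = 13; strictly interior points = area - boundary/2 + 1 = 1209; answer 1209
Part III: Y2 = 1209; d = 3; remainder = value at the root: 2*(3)^2 + 2*(3)^1 + 1 = (18) + (6) + (1) = 25; answer 25
Part IV: Y3 = 25; c = 6; total draws C(10,3) = 120; favorable C(4,1)*C(6,2) = 60; P = 1/2; answer 1/2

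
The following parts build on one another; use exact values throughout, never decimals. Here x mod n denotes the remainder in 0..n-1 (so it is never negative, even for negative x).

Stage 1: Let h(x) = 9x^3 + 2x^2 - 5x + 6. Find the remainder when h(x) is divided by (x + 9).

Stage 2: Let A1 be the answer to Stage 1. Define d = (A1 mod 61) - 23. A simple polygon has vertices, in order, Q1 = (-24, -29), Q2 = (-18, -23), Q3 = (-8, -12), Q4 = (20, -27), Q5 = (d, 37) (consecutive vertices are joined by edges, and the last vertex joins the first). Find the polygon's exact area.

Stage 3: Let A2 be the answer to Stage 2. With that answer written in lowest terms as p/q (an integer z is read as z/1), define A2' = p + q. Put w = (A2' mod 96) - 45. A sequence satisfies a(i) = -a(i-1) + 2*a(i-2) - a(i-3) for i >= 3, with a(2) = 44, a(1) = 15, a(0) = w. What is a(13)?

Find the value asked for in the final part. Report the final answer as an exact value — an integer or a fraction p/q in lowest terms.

Stage 1: remainder = value at the root: 9*(-9)^3 + 2*(-9)^2 - 5*(-9)^1 + 6 = (-6561) + (162) + (45) + (6) = -6348; answer -6348
Stage 2: A1 = -6348; d = 34; cross terms: (-24*-23 - -18*-29)=30, (-18*-12 - -8*-23)=32, (-8*-27 - 20*-12)=456, (20*37 - 34*-27)=1658, (34*-29 - -24*37)=-98; twice the area = |2078| = 2078; area = 1039; answer 1039
Stage 3: A2 = 1039; threaded value p + q = 1040; w = 35; a(3) = -1*(44) + 2*(15) - 1*(35) = -49; iterating: a(3)=-49, a(4)=122, a(5)=-264, a(6)=557, a(7)=-1207, a(8)=2585, a(9)=-5556, a(10)=11933, a(11)=-25630, a(12)=55052, a(13)=-118245; answer -118245

-118245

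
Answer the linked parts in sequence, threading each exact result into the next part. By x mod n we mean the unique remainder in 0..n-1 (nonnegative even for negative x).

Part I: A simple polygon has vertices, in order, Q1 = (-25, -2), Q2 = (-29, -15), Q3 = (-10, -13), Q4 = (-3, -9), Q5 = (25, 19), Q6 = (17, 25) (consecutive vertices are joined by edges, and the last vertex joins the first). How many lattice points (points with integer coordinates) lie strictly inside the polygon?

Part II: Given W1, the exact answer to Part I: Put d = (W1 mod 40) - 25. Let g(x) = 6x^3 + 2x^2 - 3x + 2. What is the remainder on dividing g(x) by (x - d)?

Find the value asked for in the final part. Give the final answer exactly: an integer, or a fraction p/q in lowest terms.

-16028

Part I: cross terms: (-25*-15 - -29*-2)=317, (-29*-13 - -10*-15)=227, (-10*-9 - -3*-13)=51, (-3*19 - 25*-9)=168, (25*25 - 17*19)=302, (17*-2 - -25*25)=591; twice the area = |1656| = 1656; area = 828; boundary points = 1 + 1 + 1 + 28 + 2 + 3 = 36; strictly interior points = area - boundary/2 + 1 = 811; answer 811
Part II: W1 = 811; d = -14; remainder = value at the root: 6*(-14)^3 + 2*(-14)^2 - 3*(-14)^1 + 2 = (-16464) + (392) + (42) + (2) = -16028; answer -16028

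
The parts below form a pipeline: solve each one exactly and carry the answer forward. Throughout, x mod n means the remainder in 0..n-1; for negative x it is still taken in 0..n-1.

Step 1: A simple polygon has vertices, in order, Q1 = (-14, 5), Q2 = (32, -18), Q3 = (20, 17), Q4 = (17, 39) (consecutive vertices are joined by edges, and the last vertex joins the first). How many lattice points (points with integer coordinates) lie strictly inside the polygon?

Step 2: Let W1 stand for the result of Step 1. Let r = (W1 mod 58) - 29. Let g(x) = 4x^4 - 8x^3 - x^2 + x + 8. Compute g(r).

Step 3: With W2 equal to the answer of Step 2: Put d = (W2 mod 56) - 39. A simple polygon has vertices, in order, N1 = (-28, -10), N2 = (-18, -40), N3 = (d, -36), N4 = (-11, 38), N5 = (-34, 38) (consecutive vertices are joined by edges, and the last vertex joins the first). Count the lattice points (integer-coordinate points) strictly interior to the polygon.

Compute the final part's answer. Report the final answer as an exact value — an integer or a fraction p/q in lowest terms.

1520

Step 1: cross terms: (-14*-18 - 32*5)=92, (32*17 - 20*-18)=904, (20*39 - 17*17)=491, (17*5 - -14*39)=631; twice the area = |2118| = 2118; area = 1059; boundary points = 23 + 1 + 1 + 1 = 26; strictly interior points = area - boundary/2 + 1 = 1047; answer 1047
Step 2: W1 = 1047; r = -26; 4*(-26)^4 - 8*(-26)^3 - 1*(-26)^2 + 1*(-26)^1 + 8 = (1827904) + (140608) + (-676) + (-26) + (8) = 1967818; answer 1967818
Step 3: W2 = 1967818; d = -5; cross terms: (-28*-40 - -18*-10)=940, (-18*-36 - -5*-40)=448, (-5*38 - -11*-36)=-586, (-11*38 - -34*38)=874, (-34*-10 - -28*38)=1404; twice the area = |3080| = 3080; area = 1540; boundary points = 10 + 1 + 2 + 23 + 6 = 42; strictly interior points = area - boundary/2 + 1 = 1520; answer 1520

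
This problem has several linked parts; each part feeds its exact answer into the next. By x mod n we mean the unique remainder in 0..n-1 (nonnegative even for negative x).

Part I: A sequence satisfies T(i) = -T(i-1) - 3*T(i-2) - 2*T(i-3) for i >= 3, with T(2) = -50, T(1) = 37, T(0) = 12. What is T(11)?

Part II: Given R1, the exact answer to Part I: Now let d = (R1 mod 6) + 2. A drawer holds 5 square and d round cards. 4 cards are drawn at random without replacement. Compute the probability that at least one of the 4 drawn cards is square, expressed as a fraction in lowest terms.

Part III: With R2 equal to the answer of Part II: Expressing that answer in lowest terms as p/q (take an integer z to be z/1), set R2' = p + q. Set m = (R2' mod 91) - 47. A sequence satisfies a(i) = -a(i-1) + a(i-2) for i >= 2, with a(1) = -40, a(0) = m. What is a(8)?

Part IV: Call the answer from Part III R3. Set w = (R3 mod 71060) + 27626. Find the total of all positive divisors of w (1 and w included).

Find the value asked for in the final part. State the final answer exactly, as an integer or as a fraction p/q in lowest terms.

Part I: T(3) = -1*(-50) - 3*(37) - 2*(12) = -85; iterating: T(3)=-85, T(4)=161, T(5)=194, T(6)=-507, T(7)=-397, T(8)=1530, T(9)=675, T(10)=-4471, T(11)=-614; answer -614
Part II: R1 = -614; d = 6; total draws C(11,4) = 330; complement C(6,4) = 15; favorable 330 - 15 = 315; P = 21/22; answer 21/22
Part III: R2 = 21/22; threaded value p + q = 43; m = -4; a(2) = -1*(-40) + 1*(-4) = 36; iterating: a(2)=36, a(3)=-76, a(4)=112, a(5)=-188, a(6)=300, a(7)=-488, a(8)=788; answer 788
Part IV: R3 = 788; w = 28414; 28414 = 2 * 14207; sigma = (1 + 2) * (1 + 14207) = 3 * 14208 = 42624; answer 42624

42624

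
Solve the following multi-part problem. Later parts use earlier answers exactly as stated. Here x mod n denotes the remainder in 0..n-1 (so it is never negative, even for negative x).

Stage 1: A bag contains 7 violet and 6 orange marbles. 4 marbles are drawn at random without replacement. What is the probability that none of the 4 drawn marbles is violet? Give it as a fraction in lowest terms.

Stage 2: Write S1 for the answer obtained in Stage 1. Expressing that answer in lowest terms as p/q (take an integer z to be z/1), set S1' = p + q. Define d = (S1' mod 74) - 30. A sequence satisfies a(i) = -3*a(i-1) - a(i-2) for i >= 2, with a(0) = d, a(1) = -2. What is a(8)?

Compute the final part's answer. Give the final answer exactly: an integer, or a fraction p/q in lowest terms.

-13860

Stage 1: total draws C(13,4) = 715; favorable C(6,4) = 15; P = 3/143; answer 3/143
Stage 2: S1 = 3/143; threaded value p + q = 146; d = 42; a(2) = -3*(-2) - 1*(42) = -36; iterating: a(2)=-36, a(3)=110, a(4)=-294, a(5)=772, a(6)=-2022, a(7)=5294, a(8)=-13860; answer -13860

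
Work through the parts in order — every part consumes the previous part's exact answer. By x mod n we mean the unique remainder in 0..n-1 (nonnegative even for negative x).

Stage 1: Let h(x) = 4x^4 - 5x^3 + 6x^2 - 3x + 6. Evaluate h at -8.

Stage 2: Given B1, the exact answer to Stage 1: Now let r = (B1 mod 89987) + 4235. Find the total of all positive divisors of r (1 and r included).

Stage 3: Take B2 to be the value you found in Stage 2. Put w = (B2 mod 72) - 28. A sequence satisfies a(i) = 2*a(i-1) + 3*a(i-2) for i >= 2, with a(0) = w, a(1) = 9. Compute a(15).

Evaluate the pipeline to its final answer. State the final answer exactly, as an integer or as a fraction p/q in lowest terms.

111204015

Stage 1: 4*(-8)^4 - 5*(-8)^3 + 6*(-8)^2 - 3*(-8)^1 + 6 = (16384) + (2560) + (384) + (24) + (6) = 19358; answer 19358
Stage 2: B1 = 19358; r = 23593; 23593 is prime, so its only divisors are 1 and 23593; sigma = 1 + 23593 = 23594; answer 23594
Stage 3: B2 = 23594; w = 22; a(2) = 2*(9) + 3*(22) = 84; iterating: a(2)=84, a(3)=195, a(4)=642, a(5)=1869, a(6)=5664, a(7)=16935, a(8)=50862, a(9)=152529, a(10)=457644, a(11)=1372875, a(12)=4118682, a(13)=12355989, a(14)=37068024, a(15)=111204015; answer 111204015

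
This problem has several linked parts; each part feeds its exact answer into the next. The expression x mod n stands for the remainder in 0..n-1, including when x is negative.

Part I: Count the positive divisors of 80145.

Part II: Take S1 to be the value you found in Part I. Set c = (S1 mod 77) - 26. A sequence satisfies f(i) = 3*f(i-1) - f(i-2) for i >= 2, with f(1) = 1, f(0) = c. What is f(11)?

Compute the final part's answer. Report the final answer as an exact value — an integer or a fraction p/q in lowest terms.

31241

Part I: 80145 = 3^2 * 5 * 13 * 137; number of divisors = (2+1) * (1+1) * (1+1) * (1+1) = 24; answer 24
Part II: S1 = 24; c = -2; f(2) = 3*(1) - 1*(-2) = 5; iterating: f(2)=5, f(3)=14, f(4)=37, f(5)=97, f(6)=254, f(7)=665, f(8)=1741, f(9)=4558, f(10)=11933, f(11)=31241; answer 31241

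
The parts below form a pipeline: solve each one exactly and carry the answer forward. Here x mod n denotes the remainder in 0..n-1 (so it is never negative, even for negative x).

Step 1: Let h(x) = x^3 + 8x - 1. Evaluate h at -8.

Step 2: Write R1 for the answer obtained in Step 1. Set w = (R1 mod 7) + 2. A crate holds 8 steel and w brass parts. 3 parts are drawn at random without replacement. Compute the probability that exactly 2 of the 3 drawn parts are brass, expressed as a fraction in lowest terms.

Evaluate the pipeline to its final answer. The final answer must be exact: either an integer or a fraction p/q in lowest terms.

Step 1: 1*(-8)^3 + 8*(-8)^1 - 1 = (-512) + (-64) + (-1) = -577; answer -577
Step 2: R1 = -577; w = 6; total draws C(14,3) = 364; favorable C(6,2)*C(8,1) = 120; P = 30/91; answer 30/91

30/91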